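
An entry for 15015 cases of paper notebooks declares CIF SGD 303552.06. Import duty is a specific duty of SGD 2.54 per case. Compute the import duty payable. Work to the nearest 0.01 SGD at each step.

Import duty = 15015 × 2.54 = 38138.10

Import duty: SGD 38138.10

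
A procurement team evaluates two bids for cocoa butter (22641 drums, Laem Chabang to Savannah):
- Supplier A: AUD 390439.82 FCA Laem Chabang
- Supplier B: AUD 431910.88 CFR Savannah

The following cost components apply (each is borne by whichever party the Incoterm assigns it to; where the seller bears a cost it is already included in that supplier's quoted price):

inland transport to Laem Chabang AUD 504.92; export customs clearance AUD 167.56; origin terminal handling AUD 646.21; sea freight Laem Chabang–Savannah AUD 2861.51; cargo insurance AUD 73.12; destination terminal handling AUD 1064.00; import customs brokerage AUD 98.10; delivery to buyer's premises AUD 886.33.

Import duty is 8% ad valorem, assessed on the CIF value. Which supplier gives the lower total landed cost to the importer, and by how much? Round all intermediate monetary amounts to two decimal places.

Supplier A is cheaper by AUD 41000.41

Supplier A (FCA):
CIF value = FCA price + origin terminal + freight + insurance = 390439.82 + 646.21 + 2861.51 + 73.12 = 394020.66
Import duty = 394020.66 × 8% = 31521.65
Buyer bears (A): 646.21 + 2861.51 + 73.12 + 1064.00 + 98.10 + 886.33 = 5629.27
Landed cost (A) = invoice 390439.82 + 5629.27 + duty 31521.65 = 427590.74
Supplier B (CFR):
CIF value = CFR price + insurance = 431910.88 + 73.12 = 431984.00
Import duty = 431984.00 × 8% = 34558.72
Buyer bears (B): 73.12 + 1064.00 + 98.10 + 886.33 = 2121.55
Landed cost (B) = invoice 431910.88 + 2121.55 + duty 34558.72 = 468591.15
Difference = |427590.74 − 468591.15| = 41000.41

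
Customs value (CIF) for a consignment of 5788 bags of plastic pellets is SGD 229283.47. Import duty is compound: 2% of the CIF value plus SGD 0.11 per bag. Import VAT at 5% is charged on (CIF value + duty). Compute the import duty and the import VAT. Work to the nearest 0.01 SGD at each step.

Import duty: SGD 5222.35; import VAT: SGD 11725.29

Ad valorem component: 229283.47 × 2% = 4585.67
Specific component: 5788 × 0.11 = 636.68
Import duty = 4585.67 + 636.68 = 5222.35
VAT base = CIF + duty = 229283.47 + 5222.35 = 234505.82
Import VAT = 234505.82 × 5% = 11725.29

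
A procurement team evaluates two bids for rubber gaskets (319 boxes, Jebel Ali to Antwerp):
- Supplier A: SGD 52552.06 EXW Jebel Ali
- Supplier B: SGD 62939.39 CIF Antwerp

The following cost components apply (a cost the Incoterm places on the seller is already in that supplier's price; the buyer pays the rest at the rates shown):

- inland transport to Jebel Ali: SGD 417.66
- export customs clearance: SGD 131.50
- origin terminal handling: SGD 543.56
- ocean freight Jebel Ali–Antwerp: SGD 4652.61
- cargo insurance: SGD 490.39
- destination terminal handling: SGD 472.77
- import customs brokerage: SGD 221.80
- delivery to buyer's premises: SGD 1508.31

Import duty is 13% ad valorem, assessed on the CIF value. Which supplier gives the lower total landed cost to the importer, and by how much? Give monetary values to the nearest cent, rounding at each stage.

Supplier A (EXW):
CIF value = EXW price + inland to port + export clearance + origin terminal + freight + insurance = 52552.06 + 417.66 + 131.50 + 543.56 + 4652.61 + 490.39 = 58787.78
Import duty = 58787.78 × 13% = 7642.41
Buyer bears (A): 417.66 + 131.50 + 543.56 + 4652.61 + 490.39 + 472.77 + 221.80 + 1508.31 = 8438.60
Landed cost (A) = invoice 52552.06 + 8438.60 + duty 7642.41 = 68633.07
Supplier B (CIF):
The CIF price already equals the CIF value: 62939.39
Import duty = 62939.39 × 13% = 8182.12
Buyer bears (B): 472.77 + 221.80 + 1508.31 = 2202.88
Landed cost (B) = invoice 62939.39 + 2202.88 + duty 8182.12 = 73324.39
Difference = |68633.07 − 73324.39| = 4691.32

Supplier A is cheaper by SGD 4691.32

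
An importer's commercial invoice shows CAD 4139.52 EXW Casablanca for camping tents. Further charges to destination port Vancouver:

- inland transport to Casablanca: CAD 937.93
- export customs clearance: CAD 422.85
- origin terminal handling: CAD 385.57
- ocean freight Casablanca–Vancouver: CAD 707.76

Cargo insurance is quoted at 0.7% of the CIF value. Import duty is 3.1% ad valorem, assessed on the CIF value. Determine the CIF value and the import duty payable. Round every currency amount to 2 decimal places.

CIF value: CAD 6640.11; import duty: CAD 205.84

Let C be the CIF value. C = EXW price + pre-shipment costs + freight + 0.7% × C
C − 0.7% × C = 4139.52 + 937.93 + 422.85 + 385.57 + 707.76
0.993 × C = 6593.63
C = 6593.63 / 0.993 = 6640.11
Insurance premium = 0.7% × 6640.11 = 46.48
Import duty = 6640.11 × 3.1% = 205.84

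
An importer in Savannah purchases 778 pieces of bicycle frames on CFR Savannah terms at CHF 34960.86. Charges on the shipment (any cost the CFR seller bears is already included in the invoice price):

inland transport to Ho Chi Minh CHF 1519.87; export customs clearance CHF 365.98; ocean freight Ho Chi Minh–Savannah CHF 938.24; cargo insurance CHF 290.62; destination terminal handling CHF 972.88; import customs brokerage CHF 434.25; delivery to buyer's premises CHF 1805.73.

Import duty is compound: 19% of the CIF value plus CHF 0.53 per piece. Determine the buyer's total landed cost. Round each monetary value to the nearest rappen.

CFR: the seller pays costs through ocean freight to the destination port, but not insurance.
Already in the invoice (seller's account under CFR): inland to port, export clearance, freight — exclude.
CIF value = CFR price + insurance = 34960.86 + 290.62 = 35251.48
Ad valorem component: 35251.48 × 19% = 6697.78
Specific component: 778 × 0.53 = 412.34
Import duty = 6697.78 + 412.34 = 7110.12
Buyer bears: insurance 290.62 + destination terminal 972.88 + brokerage 434.25 + delivery 1805.73 + duty 7110.12 = 10613.60
Landed cost = invoice 34960.86 + 10613.60 = 45574.46

Total landed cost: CHF 45574.46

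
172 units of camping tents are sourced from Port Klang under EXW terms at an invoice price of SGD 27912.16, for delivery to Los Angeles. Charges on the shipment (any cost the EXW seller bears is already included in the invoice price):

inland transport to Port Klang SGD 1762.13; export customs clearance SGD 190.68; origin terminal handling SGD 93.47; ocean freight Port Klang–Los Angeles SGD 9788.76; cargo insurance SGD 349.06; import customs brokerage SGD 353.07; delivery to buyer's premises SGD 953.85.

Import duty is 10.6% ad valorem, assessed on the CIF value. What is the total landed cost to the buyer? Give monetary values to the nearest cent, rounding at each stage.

EXW: the seller makes goods available at their premises; the buyer bears all onward costs.
CIF value = EXW price + inland to port + export clearance + origin terminal + freight + insurance = 27912.16 + 1762.13 + 190.68 + 93.47 + 9788.76 + 349.06 = 40096.26
Import duty = 40096.26 × 10.6% = 4250.20
Buyer bears: inland to port 1762.13 + export clearance 190.68 + origin terminal 93.47 + freight 9788.76 + insurance 349.06 + brokerage 353.07 + delivery 953.85 + duty 4250.20 = 17741.22
Landed cost = invoice 27912.16 + 17741.22 = 45653.38

Total landed cost: SGD 45653.38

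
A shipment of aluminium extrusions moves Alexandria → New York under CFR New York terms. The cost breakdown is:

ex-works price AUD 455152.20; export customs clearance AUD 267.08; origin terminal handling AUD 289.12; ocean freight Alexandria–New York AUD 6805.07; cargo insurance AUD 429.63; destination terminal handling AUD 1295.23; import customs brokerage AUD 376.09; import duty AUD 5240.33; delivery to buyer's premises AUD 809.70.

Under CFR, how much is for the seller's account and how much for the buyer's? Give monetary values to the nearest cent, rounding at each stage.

CFR: the seller pays costs through ocean freight to the destination port, but not insurance.
Seller's account: goods 455152.20 + export clearance 267.08 + origin terminal 289.12 + freight 6805.07 = 462513.47
Buyer's account: insurance 429.63 + destination terminal 1295.23 + brokerage 376.09 + duty 5240.33 + delivery 809.70 = 8150.98

Seller: AUD 462513.47; buyer: AUD 8150.98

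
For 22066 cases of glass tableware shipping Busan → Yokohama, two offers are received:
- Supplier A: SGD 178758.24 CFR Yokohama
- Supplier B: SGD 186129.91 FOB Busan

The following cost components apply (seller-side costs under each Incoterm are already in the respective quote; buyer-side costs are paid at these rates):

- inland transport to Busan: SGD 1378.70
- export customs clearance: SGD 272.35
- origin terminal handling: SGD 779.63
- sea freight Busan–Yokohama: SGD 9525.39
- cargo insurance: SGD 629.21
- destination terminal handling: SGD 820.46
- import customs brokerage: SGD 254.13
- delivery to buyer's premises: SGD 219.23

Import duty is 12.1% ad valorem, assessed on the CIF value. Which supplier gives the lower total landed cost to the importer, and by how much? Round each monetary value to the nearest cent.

Supplier A is cheaper by SGD 18941.61

Supplier A (CFR):
CIF value = CFR price + insurance = 178758.24 + 629.21 = 179387.45
Import duty = 179387.45 × 12.1% = 21705.88
Buyer bears (A): 629.21 + 820.46 + 254.13 + 219.23 = 1923.03
Landed cost (A) = invoice 178758.24 + 1923.03 + duty 21705.88 = 202387.15
Supplier B (FOB):
CIF value = FOB price + freight + insurance = 186129.91 + 9525.39 + 629.21 = 196284.51
Import duty = 196284.51 × 12.1% = 23750.43
Buyer bears (B): 9525.39 + 629.21 + 820.46 + 254.13 + 219.23 = 11448.42
Landed cost (B) = invoice 186129.91 + 11448.42 + duty 23750.43 = 221328.76
Difference = |202387.15 − 221328.76| = 18941.61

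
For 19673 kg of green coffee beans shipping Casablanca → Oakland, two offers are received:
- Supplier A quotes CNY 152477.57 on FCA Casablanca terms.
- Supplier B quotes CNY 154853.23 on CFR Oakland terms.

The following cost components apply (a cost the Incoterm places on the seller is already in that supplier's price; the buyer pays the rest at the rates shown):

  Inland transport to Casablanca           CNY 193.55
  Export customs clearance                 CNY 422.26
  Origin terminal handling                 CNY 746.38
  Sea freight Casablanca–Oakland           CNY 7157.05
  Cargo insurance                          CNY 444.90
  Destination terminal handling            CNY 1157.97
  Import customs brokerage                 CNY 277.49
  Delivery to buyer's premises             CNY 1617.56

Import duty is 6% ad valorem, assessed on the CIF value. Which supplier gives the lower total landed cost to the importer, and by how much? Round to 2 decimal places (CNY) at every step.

Supplier A (FCA):
CIF value = FCA price + origin terminal + freight + insurance = 152477.57 + 746.38 + 7157.05 + 444.90 = 160825.90
Import duty = 160825.90 × 6% = 9649.55
Buyer bears (A): 746.38 + 7157.05 + 444.90 + 1157.97 + 277.49 + 1617.56 = 11401.35
Landed cost (A) = invoice 152477.57 + 11401.35 + duty 9649.55 = 173528.47
Supplier B (CFR):
CIF value = CFR price + insurance = 154853.23 + 444.90 = 155298.13
Import duty = 155298.13 × 6% = 9317.89
Buyer bears (B): 444.90 + 1157.97 + 277.49 + 1617.56 = 3497.92
Landed cost (B) = invoice 154853.23 + 3497.92 + duty 9317.89 = 167669.04
Difference = |173528.47 − 167669.04| = 5859.43

Supplier B is cheaper by CNY 5859.43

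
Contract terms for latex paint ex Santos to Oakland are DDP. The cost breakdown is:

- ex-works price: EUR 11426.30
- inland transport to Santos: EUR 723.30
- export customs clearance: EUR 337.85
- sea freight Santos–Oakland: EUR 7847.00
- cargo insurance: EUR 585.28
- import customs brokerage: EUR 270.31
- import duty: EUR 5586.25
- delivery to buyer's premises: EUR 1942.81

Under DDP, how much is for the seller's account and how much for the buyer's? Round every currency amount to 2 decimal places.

Seller: EUR 28719.10; buyer: EUR 0.00

DDP: the seller bears all costs including import duty.
Seller's account: goods 11426.30 + inland to port 723.30 + export clearance 337.85 + freight 7847.00 + insurance 585.28 + brokerage 270.31 + duty 5586.25 + delivery 1942.81 = 28719.10
Buyer's account: 0.00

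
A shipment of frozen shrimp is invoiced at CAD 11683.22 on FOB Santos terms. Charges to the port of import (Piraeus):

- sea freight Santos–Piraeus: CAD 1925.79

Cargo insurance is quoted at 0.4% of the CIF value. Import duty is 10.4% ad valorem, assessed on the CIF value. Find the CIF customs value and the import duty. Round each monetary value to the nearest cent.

CIF value: CAD 13663.66; import duty: CAD 1421.02

Let C be the CIF value. C = FOB price + freight + 0.4% × C
C − 0.4% × C = 11683.22 + 1925.79
0.996 × C = 13609.01
C = 13609.01 / 0.996 = 13663.66
Insurance premium = 0.4% × 13663.66 = 54.65
Import duty = 13663.66 × 10.4% = 1421.02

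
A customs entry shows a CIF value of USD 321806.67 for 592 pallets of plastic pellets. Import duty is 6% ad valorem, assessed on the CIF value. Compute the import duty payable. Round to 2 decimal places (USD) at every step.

Import duty: USD 19308.40

Import duty = 321806.67 × 6% = 19308.40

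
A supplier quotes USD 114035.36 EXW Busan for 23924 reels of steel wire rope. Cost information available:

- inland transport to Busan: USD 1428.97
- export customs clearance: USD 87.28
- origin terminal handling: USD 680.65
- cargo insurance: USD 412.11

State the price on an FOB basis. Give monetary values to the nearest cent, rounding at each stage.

FOB price: USD 116232.26

Not relevant to the conversion: insurance — on the buyer under both terms; not part of either seller's price.
From EXW to FOB, the seller additionally bears: inland to port, export clearance, origin terminal.
FOB price = 114035.36 + 1428.97 + 87.28 + 680.65 = 116232.26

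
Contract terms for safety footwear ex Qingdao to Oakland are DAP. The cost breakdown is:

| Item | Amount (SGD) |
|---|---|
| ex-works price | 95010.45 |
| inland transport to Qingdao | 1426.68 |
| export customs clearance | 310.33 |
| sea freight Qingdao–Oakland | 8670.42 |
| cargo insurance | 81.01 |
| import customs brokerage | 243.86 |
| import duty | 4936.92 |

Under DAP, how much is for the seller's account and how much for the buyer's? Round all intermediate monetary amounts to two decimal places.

DAP: the seller bears all costs to the named destination except import duty and clearance.
Seller's account: goods 95010.45 + inland to port 1426.68 + export clearance 310.33 + freight 8670.42 + insurance 81.01 = 105498.89
Buyer's account: brokerage 243.86 + duty 4936.92 = 5180.78

Seller: SGD 105498.89; buyer: SGD 5180.78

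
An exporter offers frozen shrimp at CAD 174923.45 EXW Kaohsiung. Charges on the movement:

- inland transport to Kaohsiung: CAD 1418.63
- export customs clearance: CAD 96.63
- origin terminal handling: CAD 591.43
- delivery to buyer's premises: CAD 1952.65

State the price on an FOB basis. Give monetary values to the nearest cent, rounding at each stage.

Not relevant to the conversion: delivery — on the buyer under both terms; not part of either seller's price.
From EXW to FOB, the seller additionally bears: inland to port, export clearance, origin terminal.
FOB price = 174923.45 + 1418.63 + 96.63 + 591.43 = 177030.14

FOB price: CAD 177030.14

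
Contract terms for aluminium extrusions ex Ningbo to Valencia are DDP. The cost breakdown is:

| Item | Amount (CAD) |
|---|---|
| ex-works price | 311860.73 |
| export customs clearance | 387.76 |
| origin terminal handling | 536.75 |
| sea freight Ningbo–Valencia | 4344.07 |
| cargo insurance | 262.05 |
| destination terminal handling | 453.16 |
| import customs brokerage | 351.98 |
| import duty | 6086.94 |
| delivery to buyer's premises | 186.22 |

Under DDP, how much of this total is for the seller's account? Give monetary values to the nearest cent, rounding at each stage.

DDP: the seller bears all costs including import duty.
Seller's account: goods 311860.73 + export clearance 387.76 + origin terminal 536.75 + freight 4344.07 + insurance 262.05 + destination terminal 453.16 + brokerage 351.98 + duty 6086.94 + delivery 186.22 = 324469.66
Buyer's account: 0.00

Seller's account: CAD 324469.66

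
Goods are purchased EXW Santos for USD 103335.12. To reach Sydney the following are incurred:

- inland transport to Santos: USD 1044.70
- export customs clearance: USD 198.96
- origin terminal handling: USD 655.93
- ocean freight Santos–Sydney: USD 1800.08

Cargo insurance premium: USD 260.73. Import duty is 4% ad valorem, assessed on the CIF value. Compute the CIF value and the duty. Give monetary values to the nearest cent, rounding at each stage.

CIF value: USD 107295.52; import duty: USD 4291.82

CIF = EXW price + pre-shipment costs + freight + insurance
CIF = 103335.12 + 1044.70 + 198.96 + 655.93 + 1800.08 + 260.73 = 107295.52
Import duty = 107295.52 × 4% = 4291.82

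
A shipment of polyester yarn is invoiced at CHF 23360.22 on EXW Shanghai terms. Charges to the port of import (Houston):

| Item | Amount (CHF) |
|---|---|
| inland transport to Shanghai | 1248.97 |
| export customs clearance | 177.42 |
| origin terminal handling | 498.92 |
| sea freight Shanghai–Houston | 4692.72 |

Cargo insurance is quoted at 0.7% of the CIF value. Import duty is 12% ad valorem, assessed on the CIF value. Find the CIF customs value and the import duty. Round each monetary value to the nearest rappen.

CIF value: CHF 30189.58; import duty: CHF 3622.75

Let C be the CIF value. C = EXW price + pre-shipment costs + freight + 0.7% × C
C − 0.7% × C = 23360.22 + 1248.97 + 177.42 + 498.92 + 4692.72
0.993 × C = 29978.25
C = 29978.25 / 0.993 = 30189.58
Insurance premium = 0.7% × 30189.58 = 211.33
Import duty = 30189.58 × 12% = 3622.75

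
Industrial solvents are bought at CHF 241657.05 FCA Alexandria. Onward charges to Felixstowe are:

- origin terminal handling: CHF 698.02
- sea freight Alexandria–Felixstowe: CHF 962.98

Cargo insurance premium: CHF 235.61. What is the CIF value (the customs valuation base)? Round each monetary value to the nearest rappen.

CIF = FCA price + pre-shipment costs + freight + insurance
CIF = 241657.05 + 698.02 + 962.98 + 235.61 = 243553.66

CIF value: CHF 243553.66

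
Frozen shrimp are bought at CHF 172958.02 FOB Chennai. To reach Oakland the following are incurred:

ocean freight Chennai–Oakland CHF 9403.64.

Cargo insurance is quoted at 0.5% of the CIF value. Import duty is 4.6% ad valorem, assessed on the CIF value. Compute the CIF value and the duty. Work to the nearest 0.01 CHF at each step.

Let C be the CIF value. C = FOB price + freight + 0.5% × C
C − 0.5% × C = 172958.02 + 9403.64
0.995 × C = 182361.66
C = 182361.66 / 0.995 = 183278.05
Insurance premium = 0.5% × 183278.05 = 916.39
Import duty = 183278.05 × 4.6% = 8430.79

CIF value: CHF 183278.05; import duty: CHF 8430.79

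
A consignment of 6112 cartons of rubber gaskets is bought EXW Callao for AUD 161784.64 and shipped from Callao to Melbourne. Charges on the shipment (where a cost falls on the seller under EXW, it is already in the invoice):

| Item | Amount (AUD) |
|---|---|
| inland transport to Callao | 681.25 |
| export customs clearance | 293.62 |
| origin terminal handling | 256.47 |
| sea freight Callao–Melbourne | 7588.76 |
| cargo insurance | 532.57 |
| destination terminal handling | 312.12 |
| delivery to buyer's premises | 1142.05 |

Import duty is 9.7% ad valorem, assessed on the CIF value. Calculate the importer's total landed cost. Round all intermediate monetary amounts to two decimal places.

EXW: the seller makes goods available at their premises; the buyer bears all onward costs.
CIF value = EXW price + inland to port + export clearance + origin terminal + freight + insurance = 161784.64 + 681.25 + 293.62 + 256.47 + 7588.76 + 532.57 = 171137.31
Import duty = 171137.31 × 9.7% = 16600.32
Buyer bears: inland to port 681.25 + export clearance 293.62 + origin terminal 256.47 + freight 7588.76 + insurance 532.57 + destination terminal 312.12 + delivery 1142.05 + duty 16600.32 = 27407.16
Landed cost = invoice 161784.64 + 27407.16 = 189191.80

Total landed cost: AUD 189191.80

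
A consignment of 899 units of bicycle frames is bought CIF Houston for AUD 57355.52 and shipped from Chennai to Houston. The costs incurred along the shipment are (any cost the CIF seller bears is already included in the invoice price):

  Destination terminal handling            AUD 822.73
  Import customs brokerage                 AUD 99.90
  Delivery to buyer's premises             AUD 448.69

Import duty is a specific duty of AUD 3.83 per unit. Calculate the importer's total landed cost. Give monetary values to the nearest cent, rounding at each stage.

CIF: the seller pays costs through ocean freight and marine insurance to the destination port.
The CIF price already equals the CIF value: 57355.52
Import duty = 899 × 3.83 = 3443.17
Buyer bears: destination terminal 822.73 + brokerage 99.90 + delivery 448.69 + duty 3443.17 = 4814.49
Landed cost = invoice 57355.52 + 4814.49 = 62170.01

Total landed cost: AUD 62170.01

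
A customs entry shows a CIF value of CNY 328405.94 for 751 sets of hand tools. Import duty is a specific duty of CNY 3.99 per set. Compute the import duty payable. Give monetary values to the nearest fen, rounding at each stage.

Import duty: CNY 2996.49

Import duty = 751 × 3.99 = 2996.49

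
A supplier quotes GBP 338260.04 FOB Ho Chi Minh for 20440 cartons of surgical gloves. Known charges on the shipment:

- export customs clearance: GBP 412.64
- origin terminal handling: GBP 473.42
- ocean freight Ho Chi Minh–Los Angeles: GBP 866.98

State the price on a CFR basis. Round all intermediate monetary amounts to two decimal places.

Not relevant to the conversion: origin terminal, export clearance — on the seller under both FOB and CFR; already in the FOB price and stays in the CFR price.
From FOB to CFR, the seller additionally bears: freight.
CFR price = 338260.04 + 866.98 = 339127.02

CFR price: GBP 339127.02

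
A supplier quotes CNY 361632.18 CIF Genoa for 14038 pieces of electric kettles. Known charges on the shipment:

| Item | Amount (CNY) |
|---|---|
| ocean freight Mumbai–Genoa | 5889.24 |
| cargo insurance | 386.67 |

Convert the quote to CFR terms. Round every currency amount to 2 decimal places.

CFR price: CNY 361245.51

Not relevant to the conversion: freight — on the seller under both CIF and CFR; already in the CIF price and stays in the CFR price.
From CIF to CFR, the seller no longer bears: insurance.
CFR price = 361632.18 − 386.67 = 361245.51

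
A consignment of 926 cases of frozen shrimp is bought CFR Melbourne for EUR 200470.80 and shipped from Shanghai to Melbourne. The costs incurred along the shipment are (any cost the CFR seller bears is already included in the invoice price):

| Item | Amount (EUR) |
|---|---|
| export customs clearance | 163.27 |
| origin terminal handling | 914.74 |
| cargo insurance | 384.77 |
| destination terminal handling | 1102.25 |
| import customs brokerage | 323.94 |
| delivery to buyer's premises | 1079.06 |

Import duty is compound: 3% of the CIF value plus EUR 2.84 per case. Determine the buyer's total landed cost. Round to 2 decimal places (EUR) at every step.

CFR: the seller pays costs through ocean freight to the destination port, but not insurance.
Already in the invoice (seller's account under CFR): export clearance, origin terminal — exclude.
CIF value = CFR price + insurance = 200470.80 + 384.77 = 200855.57
Ad valorem component: 200855.57 × 3% = 6025.67
Specific component: 926 × 2.84 = 2629.84
Import duty = 6025.67 + 2629.84 = 8655.51
Buyer bears: insurance 384.77 + destination terminal 1102.25 + brokerage 323.94 + delivery 1079.06 + duty 8655.51 = 11545.53
Landed cost = invoice 200470.80 + 11545.53 = 212016.33

Total landed cost: EUR 212016.33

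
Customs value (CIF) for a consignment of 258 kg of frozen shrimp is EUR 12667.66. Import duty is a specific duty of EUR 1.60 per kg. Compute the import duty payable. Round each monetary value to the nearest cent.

Import duty = 258 × 1.60 = 412.80

Import duty: EUR 412.80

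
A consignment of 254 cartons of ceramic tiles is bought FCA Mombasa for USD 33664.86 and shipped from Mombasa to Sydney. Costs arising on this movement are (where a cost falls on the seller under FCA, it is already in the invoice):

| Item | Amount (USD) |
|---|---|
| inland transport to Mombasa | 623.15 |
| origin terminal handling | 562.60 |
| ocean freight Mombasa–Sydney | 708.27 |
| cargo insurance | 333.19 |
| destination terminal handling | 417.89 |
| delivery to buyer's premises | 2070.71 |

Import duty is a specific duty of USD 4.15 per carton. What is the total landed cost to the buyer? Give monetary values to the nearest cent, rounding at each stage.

Total landed cost: USD 38811.62

FCA: the seller delivers export-cleared goods to the carrier; the buyer bears costs from that point.
Already in the invoice (seller's account under FCA): inland to port — exclude.
CIF value = FCA price + origin terminal + freight + insurance = 33664.86 + 562.60 + 708.27 + 333.19 = 35268.92
Import duty = 254 × 4.15 = 1054.10
Buyer bears: origin terminal 562.60 + freight 708.27 + insurance 333.19 + destination terminal 417.89 + delivery 2070.71 + duty 1054.10 = 5146.76
Landed cost = invoice 33664.86 + 5146.76 = 38811.62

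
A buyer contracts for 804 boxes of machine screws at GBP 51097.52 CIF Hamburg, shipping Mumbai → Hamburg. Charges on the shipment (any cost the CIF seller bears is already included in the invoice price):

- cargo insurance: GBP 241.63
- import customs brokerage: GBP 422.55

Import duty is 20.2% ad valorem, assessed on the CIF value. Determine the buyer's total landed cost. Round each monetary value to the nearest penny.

Total landed cost: GBP 61841.77

CIF: the seller pays costs through ocean freight and marine insurance to the destination port.
Already in the invoice (seller's account under CIF): insurance — exclude.
The CIF price already equals the CIF value: 51097.52
Import duty = 51097.52 × 20.2% = 10321.70
Buyer bears: brokerage 422.55 + duty 10321.70 = 10744.25
Landed cost = invoice 51097.52 + 10744.25 = 61841.77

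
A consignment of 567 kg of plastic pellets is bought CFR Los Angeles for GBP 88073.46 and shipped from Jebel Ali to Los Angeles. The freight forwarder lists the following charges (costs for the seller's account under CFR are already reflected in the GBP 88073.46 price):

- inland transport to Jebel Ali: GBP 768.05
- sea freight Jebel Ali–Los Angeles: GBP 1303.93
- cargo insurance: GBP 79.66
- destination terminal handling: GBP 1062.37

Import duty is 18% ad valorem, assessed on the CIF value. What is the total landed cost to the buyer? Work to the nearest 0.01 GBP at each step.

Total landed cost: GBP 105083.05

CFR: the seller pays costs through ocean freight to the destination port, but not insurance.
Already in the invoice (seller's account under CFR): inland to port, freight — exclude.
CIF value = CFR price + insurance = 88073.46 + 79.66 = 88153.12
Import duty = 88153.12 × 18% = 15867.56
Buyer bears: insurance 79.66 + destination terminal 1062.37 + duty 15867.56 = 17009.59
Landed cost = invoice 88073.46 + 17009.59 = 105083.05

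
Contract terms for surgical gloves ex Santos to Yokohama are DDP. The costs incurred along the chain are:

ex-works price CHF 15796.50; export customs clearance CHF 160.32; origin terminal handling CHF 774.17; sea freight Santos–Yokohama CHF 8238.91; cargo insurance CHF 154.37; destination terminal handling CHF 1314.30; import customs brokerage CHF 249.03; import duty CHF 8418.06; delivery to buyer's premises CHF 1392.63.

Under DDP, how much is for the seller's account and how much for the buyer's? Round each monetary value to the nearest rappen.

Seller: CHF 36498.29; buyer: CHF 0.00

DDP: the seller bears all costs including import duty.
Seller's account: goods 15796.50 + export clearance 160.32 + origin terminal 774.17 + freight 8238.91 + insurance 154.37 + destination terminal 1314.30 + brokerage 249.03 + duty 8418.06 + delivery 1392.63 = 36498.29
Buyer's account: 0.00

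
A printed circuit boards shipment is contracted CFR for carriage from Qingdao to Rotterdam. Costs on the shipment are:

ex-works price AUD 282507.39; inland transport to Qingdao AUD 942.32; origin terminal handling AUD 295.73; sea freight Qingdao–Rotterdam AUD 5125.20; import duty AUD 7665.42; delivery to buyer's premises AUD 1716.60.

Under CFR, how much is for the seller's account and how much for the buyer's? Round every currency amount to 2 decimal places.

CFR: the seller pays costs through ocean freight to the destination port, but not insurance.
Seller's account: goods 282507.39 + inland to port 942.32 + origin terminal 295.73 + freight 5125.20 = 288870.64
Buyer's account: duty 7665.42 + delivery 1716.60 = 9382.02

Seller: AUD 288870.64; buyer: AUD 9382.02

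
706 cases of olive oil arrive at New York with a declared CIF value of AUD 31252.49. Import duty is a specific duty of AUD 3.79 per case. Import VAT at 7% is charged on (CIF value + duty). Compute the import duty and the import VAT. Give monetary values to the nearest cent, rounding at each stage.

Import duty: AUD 2675.74; import VAT: AUD 2374.98

Import duty = 706 × 3.79 = 2675.74
VAT base = CIF + duty = 31252.49 + 2675.74 = 33928.23
Import VAT = 33928.23 × 7% = 2374.98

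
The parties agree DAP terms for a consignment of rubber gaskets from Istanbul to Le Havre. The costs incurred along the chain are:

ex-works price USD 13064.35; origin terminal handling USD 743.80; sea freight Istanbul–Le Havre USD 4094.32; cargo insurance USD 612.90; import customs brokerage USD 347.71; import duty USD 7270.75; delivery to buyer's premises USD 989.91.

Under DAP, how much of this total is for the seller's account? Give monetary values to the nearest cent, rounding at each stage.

Seller's account: USD 19505.28

DAP: the seller bears all costs to the named destination except import duty and clearance.
Seller's account: goods 13064.35 + origin terminal 743.80 + freight 4094.32 + insurance 612.90 + delivery 989.91 = 19505.28
Buyer's account: brokerage 347.71 + duty 7270.75 = 7618.46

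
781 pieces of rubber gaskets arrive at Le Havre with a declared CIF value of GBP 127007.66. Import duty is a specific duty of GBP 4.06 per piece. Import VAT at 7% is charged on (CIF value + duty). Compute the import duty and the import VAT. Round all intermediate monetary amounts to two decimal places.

Import duty: GBP 3170.86; import VAT: GBP 9112.50

Import duty = 781 × 4.06 = 3170.86
VAT base = CIF + duty = 127007.66 + 3170.86 = 130178.52
Import VAT = 130178.52 × 7% = 9112.50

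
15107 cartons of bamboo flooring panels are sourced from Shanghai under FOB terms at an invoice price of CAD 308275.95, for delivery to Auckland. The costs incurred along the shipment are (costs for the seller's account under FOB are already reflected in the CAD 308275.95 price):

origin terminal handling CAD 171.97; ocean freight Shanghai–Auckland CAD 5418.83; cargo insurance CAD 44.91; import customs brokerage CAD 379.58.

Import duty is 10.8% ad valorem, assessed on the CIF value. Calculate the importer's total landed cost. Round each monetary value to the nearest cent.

FOB: the seller bears costs until goods are on board at the origin port; the buyer bears freight, insurance and all costs thereafter.
Already in the invoice (seller's account under FOB): origin terminal — exclude.
CIF value = FOB price + freight + insurance = 308275.95 + 5418.83 + 44.91 = 313739.69
Import duty = 313739.69 × 10.8% = 33883.89
Buyer bears: freight 5418.83 + insurance 44.91 + brokerage 379.58 + duty 33883.89 = 39727.21
Landed cost = invoice 308275.95 + 39727.21 = 348003.16

Total landed cost: CAD 348003.16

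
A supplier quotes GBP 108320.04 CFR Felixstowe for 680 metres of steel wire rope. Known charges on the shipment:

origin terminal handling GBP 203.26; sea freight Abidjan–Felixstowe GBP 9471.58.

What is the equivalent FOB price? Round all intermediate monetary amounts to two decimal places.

FOB price: GBP 98848.46

Not relevant to the conversion: origin terminal — on the seller under both CFR and FOB; already in the CFR price and stays in the FOB price.
From CFR to FOB, the seller no longer bears: freight.
FOB price = 108320.04 − 9471.58 = 98848.46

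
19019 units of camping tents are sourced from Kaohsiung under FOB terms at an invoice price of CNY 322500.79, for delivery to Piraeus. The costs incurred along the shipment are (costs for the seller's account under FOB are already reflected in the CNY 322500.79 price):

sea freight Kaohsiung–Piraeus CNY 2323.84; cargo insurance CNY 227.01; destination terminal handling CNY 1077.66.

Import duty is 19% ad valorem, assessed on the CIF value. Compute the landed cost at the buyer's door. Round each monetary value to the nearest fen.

FOB: the seller bears costs until goods are on board at the origin port; the buyer bears freight, insurance and all costs thereafter.
CIF value = FOB price + freight + insurance = 322500.79 + 2323.84 + 227.01 = 325051.64
Import duty = 325051.64 × 19% = 61759.81
Buyer bears: freight 2323.84 + insurance 227.01 + destination terminal 1077.66 + duty 61759.81 = 65388.32
Landed cost = invoice 322500.79 + 65388.32 = 387889.11

Total landed cost: CNY 387889.11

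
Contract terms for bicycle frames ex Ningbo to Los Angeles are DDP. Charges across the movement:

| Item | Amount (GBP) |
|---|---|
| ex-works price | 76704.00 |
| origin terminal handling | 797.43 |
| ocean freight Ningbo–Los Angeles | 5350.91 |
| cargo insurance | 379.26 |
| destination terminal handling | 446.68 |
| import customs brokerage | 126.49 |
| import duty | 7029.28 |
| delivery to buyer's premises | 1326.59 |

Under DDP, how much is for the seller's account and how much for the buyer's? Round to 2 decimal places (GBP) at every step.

DDP: the seller bears all costs including import duty.
Seller's account: goods 76704.00 + origin terminal 797.43 + freight 5350.91 + insurance 379.26 + destination terminal 446.68 + brokerage 126.49 + duty 7029.28 + delivery 1326.59 = 92160.64
Buyer's account: 0.00

Seller: GBP 92160.64; buyer: GBP 0.00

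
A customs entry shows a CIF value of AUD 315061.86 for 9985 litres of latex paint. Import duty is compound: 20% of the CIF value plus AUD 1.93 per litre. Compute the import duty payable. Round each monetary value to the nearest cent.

Import duty: AUD 82283.42

Ad valorem component: 315061.86 × 20% = 63012.37
Specific component: 9985 × 1.93 = 19271.05
Import duty = 63012.37 + 19271.05 = 82283.42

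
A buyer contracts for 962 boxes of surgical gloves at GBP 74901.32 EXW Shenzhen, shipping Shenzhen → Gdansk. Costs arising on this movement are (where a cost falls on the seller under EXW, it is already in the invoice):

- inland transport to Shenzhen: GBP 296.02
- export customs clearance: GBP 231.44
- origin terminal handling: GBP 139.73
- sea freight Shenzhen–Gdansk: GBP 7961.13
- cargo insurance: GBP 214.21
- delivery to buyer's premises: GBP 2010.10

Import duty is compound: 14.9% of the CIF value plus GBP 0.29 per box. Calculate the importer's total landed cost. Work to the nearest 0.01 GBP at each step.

EXW: the seller makes goods available at their premises; the buyer bears all onward costs.
CIF value = EXW price + inland to port + export clearance + origin terminal + freight + insurance = 74901.32 + 296.02 + 231.44 + 139.73 + 7961.13 + 214.21 = 83743.85
Ad valorem component: 83743.85 × 14.9% = 12477.83
Specific component: 962 × 0.29 = 278.98
Import duty = 12477.83 + 278.98 = 12756.81
Buyer bears: inland to port 296.02 + export clearance 231.44 + origin terminal 139.73 + freight 7961.13 + insurance 214.21 + delivery 2010.10 + duty 12756.81 = 23609.44
Landed cost = invoice 74901.32 + 23609.44 = 98510.76

Total landed cost: GBP 98510.76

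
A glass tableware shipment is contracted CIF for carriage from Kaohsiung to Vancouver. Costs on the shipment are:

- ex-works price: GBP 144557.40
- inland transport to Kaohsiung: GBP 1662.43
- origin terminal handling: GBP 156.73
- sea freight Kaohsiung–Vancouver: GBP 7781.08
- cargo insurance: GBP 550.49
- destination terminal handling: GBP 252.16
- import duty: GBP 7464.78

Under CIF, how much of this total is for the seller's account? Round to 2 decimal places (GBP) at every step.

Seller's account: GBP 154708.13

CIF: the seller pays costs through ocean freight and marine insurance to the destination port.
Seller's account: goods 144557.40 + inland to port 1662.43 + origin terminal 156.73 + freight 7781.08 + insurance 550.49 = 154708.13
Buyer's account: destination terminal 252.16 + duty 7464.78 = 7716.94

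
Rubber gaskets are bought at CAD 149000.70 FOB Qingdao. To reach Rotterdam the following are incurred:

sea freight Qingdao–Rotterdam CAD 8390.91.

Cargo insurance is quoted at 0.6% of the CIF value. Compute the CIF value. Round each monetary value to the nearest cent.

Let C be the CIF value. C = FOB price + freight + 0.6% × C
C − 0.6% × C = 149000.70 + 8390.91
0.994 × C = 157391.61
C = 157391.61 / 0.994 = 158341.66
Insurance premium = 0.6% × 158341.66 = 950.05

CIF value: CAD 158341.66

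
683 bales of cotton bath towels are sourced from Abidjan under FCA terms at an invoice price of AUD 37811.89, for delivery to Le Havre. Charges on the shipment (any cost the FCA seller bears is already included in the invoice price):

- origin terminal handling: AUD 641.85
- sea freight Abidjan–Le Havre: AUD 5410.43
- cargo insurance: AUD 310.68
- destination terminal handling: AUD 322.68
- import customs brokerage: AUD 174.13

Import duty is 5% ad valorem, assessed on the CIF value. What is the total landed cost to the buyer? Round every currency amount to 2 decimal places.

Total landed cost: AUD 46880.40

FCA: the seller delivers export-cleared goods to the carrier; the buyer bears costs from that point.
CIF value = FCA price + origin terminal + freight + insurance = 37811.89 + 641.85 + 5410.43 + 310.68 = 44174.85
Import duty = 44174.85 × 5% = 2208.74
Buyer bears: origin terminal 641.85 + freight 5410.43 + insurance 310.68 + destination terminal 322.68 + brokerage 174.13 + duty 2208.74 = 9068.51
Landed cost = invoice 37811.89 + 9068.51 = 46880.40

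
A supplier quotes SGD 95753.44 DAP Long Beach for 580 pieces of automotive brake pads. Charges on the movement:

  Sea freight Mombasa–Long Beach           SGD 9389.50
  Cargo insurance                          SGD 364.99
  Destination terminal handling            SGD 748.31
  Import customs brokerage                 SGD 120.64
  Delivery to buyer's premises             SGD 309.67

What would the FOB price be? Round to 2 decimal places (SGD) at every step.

Not relevant to the conversion: brokerage — on the buyer under both terms; not part of either seller's price.
From DAP to FOB, the seller no longer bears: freight, insurance, destination terminal, delivery.
FOB price = 95753.44 − 9389.50 − 364.99 − 748.31 − 309.67 = 84940.97

FOB price: SGD 84940.97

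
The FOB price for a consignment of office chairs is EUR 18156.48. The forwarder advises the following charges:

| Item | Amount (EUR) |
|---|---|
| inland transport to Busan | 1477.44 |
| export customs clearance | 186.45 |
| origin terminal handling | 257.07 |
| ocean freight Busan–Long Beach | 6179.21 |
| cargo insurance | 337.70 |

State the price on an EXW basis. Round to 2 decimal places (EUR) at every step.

EXW price: EUR 16235.52

Not relevant to the conversion: freight, insurance — on the buyer under both terms; not part of either seller's price.
From FOB to EXW, the seller no longer bears: inland to port, export clearance, origin terminal.
EXW price = 18156.48 − 1477.44 − 186.45 − 257.07 = 16235.52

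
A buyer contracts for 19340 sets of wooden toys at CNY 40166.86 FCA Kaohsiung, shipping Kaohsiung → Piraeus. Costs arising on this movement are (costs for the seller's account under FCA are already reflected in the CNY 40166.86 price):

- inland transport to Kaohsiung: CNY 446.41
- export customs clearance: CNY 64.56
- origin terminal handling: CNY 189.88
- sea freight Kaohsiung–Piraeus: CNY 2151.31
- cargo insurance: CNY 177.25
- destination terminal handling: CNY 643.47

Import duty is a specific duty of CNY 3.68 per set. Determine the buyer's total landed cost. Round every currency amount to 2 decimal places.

FCA: the seller delivers export-cleared goods to the carrier; the buyer bears costs from that point.
Already in the invoice (seller's account under FCA): inland to port, export clearance — exclude.
CIF value = FCA price + origin terminal + freight + insurance = 40166.86 + 189.88 + 2151.31 + 177.25 = 42685.30
Import duty = 19340 × 3.68 = 71171.20
Buyer bears: origin terminal 189.88 + freight 2151.31 + insurance 177.25 + destination terminal 643.47 + duty 71171.20 = 74333.11
Landed cost = invoice 40166.86 + 74333.11 = 114499.97

Total landed cost: CNY 114499.97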